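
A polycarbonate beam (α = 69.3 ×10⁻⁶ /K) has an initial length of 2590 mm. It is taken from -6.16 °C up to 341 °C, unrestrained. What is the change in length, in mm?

62.3 mm

ΔT = 341 − (-6.16) = 347.2 K.
ΔL = α·L₀·ΔT = 69.3×10⁻⁶ × 2590 mm × 347.2 K = 62.3 mm.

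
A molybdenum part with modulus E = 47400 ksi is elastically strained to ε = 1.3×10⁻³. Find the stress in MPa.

425 MPa

E = 47400 ksi = 326.8 GPa.
σ = E·ε = 326800 MPa × 1.3×10⁻³ = 425 MPa.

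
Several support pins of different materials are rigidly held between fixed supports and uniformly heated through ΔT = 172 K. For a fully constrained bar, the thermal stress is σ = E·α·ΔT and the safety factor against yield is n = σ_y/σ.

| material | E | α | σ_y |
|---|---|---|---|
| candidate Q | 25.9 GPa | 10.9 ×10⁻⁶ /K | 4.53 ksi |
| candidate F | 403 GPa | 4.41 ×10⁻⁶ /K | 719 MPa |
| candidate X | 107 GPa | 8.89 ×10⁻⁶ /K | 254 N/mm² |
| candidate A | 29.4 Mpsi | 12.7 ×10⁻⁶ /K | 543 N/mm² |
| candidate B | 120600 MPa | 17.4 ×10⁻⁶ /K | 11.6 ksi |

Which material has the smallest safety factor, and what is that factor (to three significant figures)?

candidate B, n = 0.222

Converting E to GPa, α to ×10⁻⁶/K, σ_y to MPa, then σ and n for each:
  candidate Q: E = 25.90, α = 10.9, σ_y = 31.23 → σ = 48.6 MPa, n = 0.643
  candidate F: E = 403.0, α = 4.41, σ_y = 719.0 → σ = 306 MPa, n = 2.35
  candidate X: E = 107.0, α = 8.89, σ_y = 254.0 → σ = 164 MPa, n = 1.55
  candidate A: E = 202.7, α = 12.7, σ_y = 543.0 → σ = 443 MPa, n = 1.23
  candidate B: E = 120.6, α = 17.4, σ_y = 79.98 → σ = 361 MPa, n = 0.222
Candidate B has the lowest safety factor, n = 0.222.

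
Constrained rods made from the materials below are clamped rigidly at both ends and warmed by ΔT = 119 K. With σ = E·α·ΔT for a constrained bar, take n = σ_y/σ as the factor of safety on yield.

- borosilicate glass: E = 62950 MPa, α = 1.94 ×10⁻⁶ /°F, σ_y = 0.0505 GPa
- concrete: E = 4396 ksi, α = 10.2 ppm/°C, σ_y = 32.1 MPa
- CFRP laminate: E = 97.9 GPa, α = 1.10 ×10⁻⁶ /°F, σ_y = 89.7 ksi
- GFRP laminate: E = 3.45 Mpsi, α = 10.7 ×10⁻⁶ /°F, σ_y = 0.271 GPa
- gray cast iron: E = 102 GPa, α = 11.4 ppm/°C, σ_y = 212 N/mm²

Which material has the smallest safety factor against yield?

concrete

With everything in SI (GPa, ×10⁻⁶/K, MPa):
  borosilicate glass: E = 62.95, α = 3.49, σ_y = 50.50 → σ = 26.2 MPa, n = 1.93
  concrete: E = 30.31, α = 10.2, σ_y = 32.10 → σ = 36.8 MPa, n = 0.873
  CFRP laminate: E = 97.90, α = 1.98, σ_y = 618.5 → σ = 23.1 MPa, n = 26.8
  GFRP laminate: E = 23.79, α = 19.3, σ_y = 271.0 → σ = 54.5 MPa, n = 4.97
  gray cast iron: E = 102.0, α = 11.4, σ_y = 212.0 → σ = 138 MPa, n = 1.53
Smallest n: concrete with n = 0.873.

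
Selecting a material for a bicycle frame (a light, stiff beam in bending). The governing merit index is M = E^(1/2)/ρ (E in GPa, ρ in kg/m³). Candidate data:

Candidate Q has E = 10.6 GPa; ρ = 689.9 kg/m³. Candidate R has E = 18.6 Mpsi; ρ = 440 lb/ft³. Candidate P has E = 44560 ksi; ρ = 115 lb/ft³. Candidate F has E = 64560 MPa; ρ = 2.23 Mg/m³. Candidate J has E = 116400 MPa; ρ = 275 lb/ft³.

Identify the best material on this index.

candidate P

Putting every candidate on a common basis:
  candidate Q: E = 10.60 GPa, ρ = 689.9 kg/m³
  candidate R: E = 128.2 GPa, ρ = 7048 kg/m³
  candidate P: E = 307.2 GPa, ρ = 1842 kg/m³
  candidate F: E = 64.56 GPa, ρ = 2230 kg/m³
  candidate J: E = 116.4 GPa, ρ = 4405 kg/m³
  candidate P: M = 9.52×10⁻³
  candidate Q: M = 4.72×10⁻³
  candidate F: M = 3.60×10⁻³
  candidate J: M = 2.45×10⁻³
  candidate R: M = 1.61×10⁻³
The maximum is for candidate P.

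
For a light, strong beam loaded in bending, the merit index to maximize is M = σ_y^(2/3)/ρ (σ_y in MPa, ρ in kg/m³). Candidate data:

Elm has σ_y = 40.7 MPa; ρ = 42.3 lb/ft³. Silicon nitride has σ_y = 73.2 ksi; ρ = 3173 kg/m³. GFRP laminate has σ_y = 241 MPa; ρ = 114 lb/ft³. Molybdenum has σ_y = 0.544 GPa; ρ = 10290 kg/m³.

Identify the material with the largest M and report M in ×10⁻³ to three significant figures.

After converting to SI:
  elm: σ_y = 40.70 MPa, ρ = 677.6 kg/m³
  silicon nitride: σ_y = 504.7 MPa, ρ = 3173 kg/m³
  GFRP laminate: σ_y = 241.0 MPa, ρ = 1826 kg/m³
  molybdenum: σ_y = 544.0 MPa, ρ = 10290 kg/m³
  GFRP laminate: M = 21.2×10⁻³
  silicon nitride: M = 20.0×10⁻³
  elm: M = 17.5×10⁻³
  molybdenum: M = 6.48×10⁻³
GFRP laminate ranks first.

GFRP laminate, M = 21.2×10⁻³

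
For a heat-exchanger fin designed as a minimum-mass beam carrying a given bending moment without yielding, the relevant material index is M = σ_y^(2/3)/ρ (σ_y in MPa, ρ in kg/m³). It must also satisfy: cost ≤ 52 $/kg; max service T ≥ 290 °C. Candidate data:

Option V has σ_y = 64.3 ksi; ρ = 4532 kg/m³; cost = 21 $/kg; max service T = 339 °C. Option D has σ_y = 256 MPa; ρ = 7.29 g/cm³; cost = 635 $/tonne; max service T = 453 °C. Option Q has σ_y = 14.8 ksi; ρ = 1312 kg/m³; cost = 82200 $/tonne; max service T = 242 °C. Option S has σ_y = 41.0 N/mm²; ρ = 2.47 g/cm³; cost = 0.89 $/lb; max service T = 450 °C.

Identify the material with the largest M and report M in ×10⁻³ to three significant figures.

option V, M = 12.8×10⁻³

Screen on constraints: cost ≤ 52 $/kg; max service T ≥ 290 °C. Survivors: option V, option D, option S.
Convert each candidate to consistent units, then evaluate M:
  option V: σ_y = 443.3 MPa, ρ = 4532 kg/m³
  option D: σ_y = 256.0 MPa, ρ = 7290 kg/m³
  option S: σ_y = 41.00 MPa, ρ = 2470 kg/m³
  option V: M = 12.8×10⁻³
  option D: M = 5.53×10⁻³
  option S: M = 4.81×10⁻³
Highest index: option V.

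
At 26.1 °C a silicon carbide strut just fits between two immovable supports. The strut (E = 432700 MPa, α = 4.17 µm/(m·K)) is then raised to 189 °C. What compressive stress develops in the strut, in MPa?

294 MPa

E = 432700 MPa = 432.7 GPa.
ΔT = 162.9 K. Constrained thermal stress σ = E·α·ΔT = 432.7×10³ MPa × 4.17×10⁻⁶ × 162.9 = 294 MPa (compressive).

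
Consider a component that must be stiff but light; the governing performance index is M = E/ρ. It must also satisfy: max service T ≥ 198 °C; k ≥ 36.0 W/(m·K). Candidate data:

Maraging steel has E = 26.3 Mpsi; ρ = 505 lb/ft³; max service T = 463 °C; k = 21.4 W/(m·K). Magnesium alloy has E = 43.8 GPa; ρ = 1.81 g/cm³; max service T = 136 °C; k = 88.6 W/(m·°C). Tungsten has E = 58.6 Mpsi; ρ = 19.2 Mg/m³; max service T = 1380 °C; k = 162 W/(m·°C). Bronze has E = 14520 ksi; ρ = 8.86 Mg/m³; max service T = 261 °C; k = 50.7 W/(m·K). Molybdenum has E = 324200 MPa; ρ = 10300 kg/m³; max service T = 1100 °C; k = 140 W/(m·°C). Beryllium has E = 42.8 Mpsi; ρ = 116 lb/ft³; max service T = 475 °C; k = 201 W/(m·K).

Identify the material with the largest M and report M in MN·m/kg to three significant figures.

beryllium, M = 159 MN·m/kg

Screen on constraints: max service T ≥ 198 °C; k ≥ 36.0 W/(m·K). Survivors: tungsten, bronze, molybdenum, beryllium.
After converting to SI:
  tungsten: E = 404.0 GPa, ρ = 19200 kg/m³
  bronze: E = 100.1 GPa, ρ = 8860 kg/m³
  molybdenum: E = 324.2 GPa, ρ = 10300 kg/m³
  beryllium: E = 295.1 GPa, ρ = 1858 kg/m³
  beryllium: M = 159 MN·m/kg
  molybdenum: M = 31.5 MN·m/kg
  tungsten: M = 21.0 MN·m/kg
  bronze: M = 11.3 MN·m/kg
The maximum is for beryllium.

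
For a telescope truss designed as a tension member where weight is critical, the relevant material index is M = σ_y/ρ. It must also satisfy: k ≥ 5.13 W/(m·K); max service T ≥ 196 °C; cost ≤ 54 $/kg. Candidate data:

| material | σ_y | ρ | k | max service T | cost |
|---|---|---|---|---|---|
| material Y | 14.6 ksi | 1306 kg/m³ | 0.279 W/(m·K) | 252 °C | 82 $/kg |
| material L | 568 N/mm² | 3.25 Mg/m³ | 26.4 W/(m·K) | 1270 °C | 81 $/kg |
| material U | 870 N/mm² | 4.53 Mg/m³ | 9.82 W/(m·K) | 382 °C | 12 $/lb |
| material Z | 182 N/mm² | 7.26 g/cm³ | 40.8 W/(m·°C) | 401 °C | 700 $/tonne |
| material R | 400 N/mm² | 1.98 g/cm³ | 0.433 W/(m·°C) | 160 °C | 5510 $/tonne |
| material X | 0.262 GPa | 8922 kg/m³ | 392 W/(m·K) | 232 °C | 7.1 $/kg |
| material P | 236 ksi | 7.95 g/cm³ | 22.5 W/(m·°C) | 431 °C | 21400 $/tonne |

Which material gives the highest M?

material P

Screen on constraints: k ≥ 5.13 W/(m·K); max service T ≥ 196 °C; cost ≤ 54 $/kg. Survivors: material U, material Z, material X, material P.
In SI units:
  material U: σ_y = 870.0 MPa, ρ = 4530 kg/m³
  material Z: σ_y = 182.0 MPa, ρ = 7260 kg/m³
  material X: σ_y = 262.0 MPa, ρ = 8922 kg/m³
  material P: σ_y = 1627 MPa, ρ = 7950 kg/m³
  material P: M = 205 kN·m/kg
  material U: M = 192 kN·m/kg
  material X: M = 29.4 kN·m/kg
  material Z: M = 25.1 kN·m/kg
The maximum is for material P.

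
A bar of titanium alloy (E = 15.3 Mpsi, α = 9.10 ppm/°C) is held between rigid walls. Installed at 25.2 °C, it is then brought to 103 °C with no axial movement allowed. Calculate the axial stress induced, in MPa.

E = 15.3 Mpsi = 105.5 GPa.
ΔT = 77.80 K. Constrained thermal stress σ = E·α·ΔT = 105.5×10³ MPa × 9.10×10⁻⁶ × 77.80 = 74.7 MPa (compressive).

74.7 MPa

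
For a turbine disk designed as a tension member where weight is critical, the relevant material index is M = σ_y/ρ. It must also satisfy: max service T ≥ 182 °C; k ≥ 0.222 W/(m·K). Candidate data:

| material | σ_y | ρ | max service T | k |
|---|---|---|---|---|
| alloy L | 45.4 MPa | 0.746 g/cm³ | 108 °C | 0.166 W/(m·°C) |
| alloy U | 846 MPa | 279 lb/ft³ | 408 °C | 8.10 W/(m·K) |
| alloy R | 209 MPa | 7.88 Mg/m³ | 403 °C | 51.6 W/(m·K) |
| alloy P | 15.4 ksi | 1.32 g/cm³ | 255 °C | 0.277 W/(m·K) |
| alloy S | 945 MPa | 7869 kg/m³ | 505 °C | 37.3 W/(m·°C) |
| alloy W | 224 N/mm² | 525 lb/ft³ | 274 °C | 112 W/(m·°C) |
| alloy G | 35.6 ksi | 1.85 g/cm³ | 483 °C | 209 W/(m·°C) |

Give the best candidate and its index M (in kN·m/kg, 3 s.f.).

Screen on constraints: max service T ≥ 182 °C; k ≥ 0.222 W/(m·K). Survivors: alloy U, alloy R, alloy P, alloy S, alloy W, alloy G.
Putting every candidate on a common basis:
  alloy U: σ_y = 846.0 MPa, ρ = 4469 kg/m³
  alloy R: σ_y = 209.0 MPa, ρ = 7880 kg/m³
  alloy P: σ_y = 106.2 MPa, ρ = 1320 kg/m³
  alloy S: σ_y = 945.0 MPa, ρ = 7869 kg/m³
  alloy W: σ_y = 224.0 MPa, ρ = 8410 kg/m³
  alloy G: σ_y = 245.5 MPa, ρ = 1850 kg/m³
  alloy U: M = 189 kN·m/kg
  alloy G: M = 133 kN·m/kg
  alloy S: M = 120 kN·m/kg
  alloy P: M = 80.4 kN·m/kg
  alloy W: M = 26.6 kN·m/kg
  alloy R: M = 26.5 kN·m/kg
The maximum is for alloy U.

alloy U, M = 189 kN·m/kg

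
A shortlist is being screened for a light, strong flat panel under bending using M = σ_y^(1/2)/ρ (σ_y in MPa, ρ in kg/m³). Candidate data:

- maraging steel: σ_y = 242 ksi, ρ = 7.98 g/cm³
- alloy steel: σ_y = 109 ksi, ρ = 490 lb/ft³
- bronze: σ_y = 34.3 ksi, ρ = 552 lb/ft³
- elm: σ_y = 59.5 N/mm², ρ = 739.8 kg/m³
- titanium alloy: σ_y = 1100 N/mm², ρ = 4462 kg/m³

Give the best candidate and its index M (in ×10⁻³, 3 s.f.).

elm, M = 10.4×10⁻³

Putting every candidate on a common basis:
  maraging steel: σ_y = 1669 MPa, ρ = 7980 kg/m³
  alloy steel: σ_y = 751.5 MPa, ρ = 7849 kg/m³
  bronze: σ_y = 236.5 MPa, ρ = 8842 kg/m³
  elm: σ_y = 59.50 MPa, ρ = 739.8 kg/m³
  titanium alloy: σ_y = 1100 MPa, ρ = 4462 kg/m³
  elm: M = 10.4×10⁻³
  titanium alloy: M = 7.43×10⁻³
  maraging steel: M = 5.12×10⁻³
  alloy steel: M = 3.49×10⁻³
  bronze: M = 1.74×10⁻³
The maximum is for elm.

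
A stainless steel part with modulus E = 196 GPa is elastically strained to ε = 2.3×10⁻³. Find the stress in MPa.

σ = E·ε = 196000 MPa × 2.3×10⁻³ = 451 MPa.

451 MPa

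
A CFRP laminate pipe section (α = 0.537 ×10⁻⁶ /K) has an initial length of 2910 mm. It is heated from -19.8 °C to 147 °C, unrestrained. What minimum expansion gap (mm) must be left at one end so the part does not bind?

ΔT = 147 − (-19.8) = 166.8 K.
ΔL = α·L₀·ΔT = 0.537×10⁻⁶ × 2910 mm × 166.8 K = 0.261 mm.

0.261 mm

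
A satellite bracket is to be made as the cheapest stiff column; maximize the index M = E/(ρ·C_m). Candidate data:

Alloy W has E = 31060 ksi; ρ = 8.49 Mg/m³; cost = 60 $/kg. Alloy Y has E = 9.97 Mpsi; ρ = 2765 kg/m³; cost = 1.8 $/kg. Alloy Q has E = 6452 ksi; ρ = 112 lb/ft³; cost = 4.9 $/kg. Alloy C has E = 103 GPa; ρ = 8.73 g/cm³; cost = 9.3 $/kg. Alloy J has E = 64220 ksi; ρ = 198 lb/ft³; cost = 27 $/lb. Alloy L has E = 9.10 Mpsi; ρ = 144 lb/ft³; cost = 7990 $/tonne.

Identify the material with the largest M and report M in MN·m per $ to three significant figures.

After converting to SI:
  alloy W: E = 214.2 GPa, ρ = 8490 kg/m³, cost = 60.00 $/kg
  alloy Y: E = 68.74 GPa, ρ = 2765 kg/m³, cost = 1.800 $/kg
  alloy Q: E = 44.48 GPa, ρ = 1794 kg/m³, cost = 4.900 $/kg
  alloy C: E = 103.0 GPa, ρ = 8730 kg/m³, cost = 9.300 $/kg
  alloy J: E = 442.8 GPa, ρ = 3172 kg/m³, cost = 59.52 $/kg
  alloy L: E = 62.74 GPa, ρ = 2307 kg/m³, cost = 7.990 $/kg
  alloy Y: M = 13.8 MN·m per $
  alloy Q: M = 5.06 MN·m per $
  alloy L: M = 3.40 MN·m per $
  alloy J: M = 2.35 MN·m per $
  alloy C: M = 1.27 MN·m per $
  alloy W: M = 0.420 MN·m per $
Alloy Y has the largest M.

alloy Y, M = 13.8 MN·m per $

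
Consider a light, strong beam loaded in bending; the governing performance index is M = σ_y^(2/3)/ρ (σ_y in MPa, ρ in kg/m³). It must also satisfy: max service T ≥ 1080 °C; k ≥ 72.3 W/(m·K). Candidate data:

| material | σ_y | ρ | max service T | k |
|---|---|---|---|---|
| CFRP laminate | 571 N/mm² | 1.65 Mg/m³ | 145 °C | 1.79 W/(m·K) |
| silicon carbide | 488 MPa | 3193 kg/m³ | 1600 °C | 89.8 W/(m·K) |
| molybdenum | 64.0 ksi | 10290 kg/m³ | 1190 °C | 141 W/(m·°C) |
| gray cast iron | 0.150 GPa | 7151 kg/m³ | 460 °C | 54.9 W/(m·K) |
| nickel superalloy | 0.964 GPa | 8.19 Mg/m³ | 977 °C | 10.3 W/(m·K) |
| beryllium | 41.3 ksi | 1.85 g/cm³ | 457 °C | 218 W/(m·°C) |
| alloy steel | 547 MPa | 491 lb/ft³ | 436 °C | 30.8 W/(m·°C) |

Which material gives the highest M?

Screen on constraints: max service T ≥ 1080 °C; k ≥ 72.3 W/(m·K). Survivors: silicon carbide, molybdenum.
Normalizing units and computing the index:
  silicon carbide: σ_y = 488.0 MPa, ρ = 3193 kg/m³
  molybdenum: σ_y = 441.3 MPa, ρ = 10290 kg/m³
  silicon carbide: M = 19.4×10⁻³
  molybdenum: M = 5.63×10⁻³
Highest index: silicon carbide.

silicon carbide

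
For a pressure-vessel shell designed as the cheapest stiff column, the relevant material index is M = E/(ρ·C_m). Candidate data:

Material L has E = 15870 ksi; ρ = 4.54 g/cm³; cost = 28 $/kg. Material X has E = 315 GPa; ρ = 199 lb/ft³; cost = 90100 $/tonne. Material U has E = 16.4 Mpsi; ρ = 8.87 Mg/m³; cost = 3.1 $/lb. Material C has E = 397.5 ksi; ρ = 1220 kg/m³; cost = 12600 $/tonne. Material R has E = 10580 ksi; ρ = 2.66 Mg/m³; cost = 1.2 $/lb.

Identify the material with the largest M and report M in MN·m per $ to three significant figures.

In SI units:
  material L: E = 109.4 GPa, ρ = 4540 kg/m³, cost = 28.00 $/kg
  material X: E = 315.0 GPa, ρ = 3188 kg/m³, cost = 90.10 $/kg
  material U: E = 113.1 GPa, ρ = 8870 kg/m³, cost = 6.834 $/kg
  material C: E = 2.741 GPa, ρ = 1220 kg/m³, cost = 12.60 $/kg
  material R: E = 72.95 GPa, ρ = 2660 kg/m³, cost = 2.646 $/kg
  material R: M = 10.4 MN·m per $
  material U: M = 1.87 MN·m per $
  material X: M = 1.10 MN·m per $
  material L: M = 0.861 MN·m per $
  material C: M = 0.178 MN·m per $
Material R has the largest M.

material R, M = 10.4 MN·m per $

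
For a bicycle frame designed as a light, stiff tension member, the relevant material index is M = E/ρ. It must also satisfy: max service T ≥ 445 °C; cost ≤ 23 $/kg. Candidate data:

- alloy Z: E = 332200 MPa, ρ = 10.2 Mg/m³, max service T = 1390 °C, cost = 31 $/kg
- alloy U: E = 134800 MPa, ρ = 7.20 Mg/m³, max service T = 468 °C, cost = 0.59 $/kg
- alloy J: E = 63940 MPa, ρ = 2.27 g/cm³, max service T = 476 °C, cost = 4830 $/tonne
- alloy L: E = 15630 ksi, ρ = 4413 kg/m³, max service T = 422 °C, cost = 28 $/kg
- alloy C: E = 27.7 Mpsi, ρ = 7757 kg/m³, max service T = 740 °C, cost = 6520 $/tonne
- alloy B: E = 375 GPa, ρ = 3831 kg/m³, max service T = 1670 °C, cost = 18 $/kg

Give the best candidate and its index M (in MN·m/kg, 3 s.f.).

alloy B, M = 97.9 MN·m/kg

Screen on constraints: max service T ≥ 445 °C; cost ≤ 23 $/kg. Survivors: alloy U, alloy J, alloy C, alloy B.
Normalizing units and computing the index:
  alloy U: E = 134.8 GPa, ρ = 7200 kg/m³
  alloy J: E = 63.94 GPa, ρ = 2270 kg/m³
  alloy C: E = 191.0 GPa, ρ = 7757 kg/m³
  alloy B: E = 375.0 GPa, ρ = 3831 kg/m³
  alloy B: M = 97.9 MN·m/kg
  alloy J: M = 28.2 MN·m/kg
  alloy C: M = 24.6 MN·m/kg
  alloy U: M = 18.7 MN·m/kg
Alloy B ranks first.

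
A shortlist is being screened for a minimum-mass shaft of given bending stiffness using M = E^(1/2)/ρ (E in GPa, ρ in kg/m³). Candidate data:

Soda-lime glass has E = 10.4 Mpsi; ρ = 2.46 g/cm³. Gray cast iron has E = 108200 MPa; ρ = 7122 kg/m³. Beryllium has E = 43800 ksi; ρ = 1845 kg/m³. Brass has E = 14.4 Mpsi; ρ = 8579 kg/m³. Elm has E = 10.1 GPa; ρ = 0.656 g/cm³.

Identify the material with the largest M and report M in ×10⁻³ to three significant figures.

beryllium, M = 9.42×10⁻³

Convert each candidate to consistent units, then evaluate M:
  soda-lime glass: E = 71.71 GPa, ρ = 2460 kg/m³
  gray cast iron: E = 108.2 GPa, ρ = 7122 kg/m³
  beryllium: E = 302.0 GPa, ρ = 1845 kg/m³
  brass: E = 99.28 GPa, ρ = 8579 kg/m³
  elm: E = 10.10 GPa, ρ = 656.0 kg/m³
  beryllium: M = 9.42×10⁻³
  elm: M = 4.84×10⁻³
  soda-lime glass: M = 3.44×10⁻³
  gray cast iron: M = 1.46×10⁻³
  brass: M = 1.16×10⁻³
Beryllium ranks first.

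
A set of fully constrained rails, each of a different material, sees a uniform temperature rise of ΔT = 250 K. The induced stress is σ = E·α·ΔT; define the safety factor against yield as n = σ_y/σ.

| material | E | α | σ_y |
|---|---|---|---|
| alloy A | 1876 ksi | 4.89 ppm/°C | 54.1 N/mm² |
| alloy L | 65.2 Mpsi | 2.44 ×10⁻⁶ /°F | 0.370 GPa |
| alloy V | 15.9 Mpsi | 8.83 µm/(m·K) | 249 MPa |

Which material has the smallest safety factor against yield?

alloy L

With everything in SI (GPa, ×10⁻⁶/K, MPa):
  alloy A: E = 12.93, α = 4.89, σ_y = 54.10 → σ = 15.8 MPa, n = 3.42
  alloy L: E = 449.5, α = 4.39, σ_y = 370.0 → σ = 494 MPa, n = 0.750
  alloy V: E = 109.6, α = 8.83, σ_y = 249.0 → σ = 242 MPa, n = 1.03
Smallest n: alloy L with n = 0.750.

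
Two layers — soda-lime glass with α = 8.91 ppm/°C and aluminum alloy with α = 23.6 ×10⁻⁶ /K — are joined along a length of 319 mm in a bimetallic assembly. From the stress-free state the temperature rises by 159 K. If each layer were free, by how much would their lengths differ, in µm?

745 µm

Δα = |8.91 − 23.6|×10⁻⁶/K = 14.7×10⁻⁶/K.
ΔL_mismatch = Δα·L·ΔT = 14.7×10⁻⁶ × 319.0 mm × 159.0 K = 745 µm.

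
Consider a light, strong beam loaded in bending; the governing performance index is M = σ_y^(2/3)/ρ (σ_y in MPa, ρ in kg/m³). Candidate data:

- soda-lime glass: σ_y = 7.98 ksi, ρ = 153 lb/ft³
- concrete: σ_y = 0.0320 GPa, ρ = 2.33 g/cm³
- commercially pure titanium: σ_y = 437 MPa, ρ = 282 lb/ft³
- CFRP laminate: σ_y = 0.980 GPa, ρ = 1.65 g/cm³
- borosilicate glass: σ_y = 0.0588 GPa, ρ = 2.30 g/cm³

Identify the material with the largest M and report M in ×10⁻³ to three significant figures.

CFRP laminate, M = 59.8×10⁻³

Convert each candidate to consistent units, then evaluate M:
  soda-lime glass: σ_y = 55.02 MPa, ρ = 2451 kg/m³
  concrete: σ_y = 32.00 MPa, ρ = 2330 kg/m³
  commercially pure titanium: σ_y = 437.0 MPa, ρ = 4517 kg/m³
  CFRP laminate: σ_y = 980.0 MPa, ρ = 1650 kg/m³
  borosilicate glass: σ_y = 58.80 MPa, ρ = 2300 kg/m³
  CFRP laminate: M = 59.8×10⁻³
  commercially pure titanium: M = 12.7×10⁻³
  borosilicate glass: M = 6.57×10⁻³
  soda-lime glass: M = 5.90×10⁻³
  concrete: M = 4.33×10⁻³
CFRP laminate has the largest M.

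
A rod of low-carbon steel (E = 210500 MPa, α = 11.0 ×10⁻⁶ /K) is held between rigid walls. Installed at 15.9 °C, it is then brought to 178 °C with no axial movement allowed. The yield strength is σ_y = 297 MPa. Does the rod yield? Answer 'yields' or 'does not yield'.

yields

E = 210500 MPa = 210.5 GPa.
ΔT = 162.1 K. Constrained thermal stress σ = E·α·ΔT = 210.5×10³ MPa × 11.0×10⁻⁶ × 162.1 = 375 MPa (compressive).
Compare to σ_y = 297 MPa: σ ≥ σ_y, so it yields.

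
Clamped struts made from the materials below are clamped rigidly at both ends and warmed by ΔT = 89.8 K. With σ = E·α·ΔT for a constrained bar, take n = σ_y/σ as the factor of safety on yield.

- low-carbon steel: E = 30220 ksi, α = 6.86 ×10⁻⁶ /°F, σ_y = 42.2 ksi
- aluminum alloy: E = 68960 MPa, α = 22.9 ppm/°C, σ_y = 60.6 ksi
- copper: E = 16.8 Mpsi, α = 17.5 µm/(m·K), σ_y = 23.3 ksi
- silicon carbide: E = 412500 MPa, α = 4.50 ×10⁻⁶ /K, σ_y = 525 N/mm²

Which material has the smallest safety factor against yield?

In consistent units (E in GPa, α in ×10⁻⁶/K, σ_y in MPa):
  low-carbon steel: E = 208.4, α = 12.3, σ_y = 291.0 → σ = 231 MPa, n = 1.26
  aluminum alloy: E = 68.96, α = 22.9, σ_y = 417.8 → σ = 142 MPa, n = 2.95
  copper: E = 115.8, α = 17.5, σ_y = 160.6 → σ = 182 MPa, n = 0.883
  silicon carbide: E = 412.5, α = 4.50, σ_y = 525.0 → σ = 167 MPa, n = 3.15
Smallest n: copper with n = 0.883.

copper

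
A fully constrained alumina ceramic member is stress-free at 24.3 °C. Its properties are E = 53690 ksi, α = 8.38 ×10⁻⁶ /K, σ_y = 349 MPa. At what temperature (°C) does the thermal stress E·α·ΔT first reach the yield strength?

E = 53690 ksi = 370.2 GPa.
E·α·ΔT = 349.0 MPa ⇒ ΔT = 349.0 / (370.2×10³ × 8.38×10⁻⁶) = 112.5 K.
T = 24.3 + 112.5 = 136.8 °C.

137 °C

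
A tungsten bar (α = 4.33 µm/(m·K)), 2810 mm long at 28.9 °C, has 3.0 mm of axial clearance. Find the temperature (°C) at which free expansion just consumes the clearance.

α·L₀·ΔT = 3.0 mm ⇒ ΔT = 3.0 / (4.33×10⁻⁶ × 2810.0) = 246.6 K.
T = 28.9 + 246.6 = 275.5 °C.

275 °C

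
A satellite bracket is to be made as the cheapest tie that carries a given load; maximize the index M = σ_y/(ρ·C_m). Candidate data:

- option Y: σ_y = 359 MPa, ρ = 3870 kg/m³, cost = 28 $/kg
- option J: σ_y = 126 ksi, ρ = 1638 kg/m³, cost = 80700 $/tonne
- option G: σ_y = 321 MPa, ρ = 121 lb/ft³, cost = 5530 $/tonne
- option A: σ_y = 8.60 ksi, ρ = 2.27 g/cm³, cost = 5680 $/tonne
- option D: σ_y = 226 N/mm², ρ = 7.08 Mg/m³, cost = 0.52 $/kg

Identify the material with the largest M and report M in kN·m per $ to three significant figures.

Convert each candidate to consistent units, then evaluate M:
  option Y: σ_y = 359.0 MPa, ρ = 3870 kg/m³, cost = 28.00 $/kg
  option J: σ_y = 868.7 MPa, ρ = 1638 kg/m³, cost = 80.70 $/kg
  option G: σ_y = 321.0 MPa, ρ = 1938 kg/m³, cost = 5.530 $/kg
  option A: σ_y = 59.29 MPa, ρ = 2270 kg/m³, cost = 5.680 $/kg
  option D: σ_y = 226.0 MPa, ρ = 7080 kg/m³, cost = 0.5200 $/kg
  option D: M = 61.4 kN·m per $
  option G: M = 29.9 kN·m per $
  option J: M = 6.57 kN·m per $
  option A: M = 4.60 kN·m per $
  option Y: M = 3.31 kN·m per $
Option D has the largest M.

option D, M = 61.4 kN·m per $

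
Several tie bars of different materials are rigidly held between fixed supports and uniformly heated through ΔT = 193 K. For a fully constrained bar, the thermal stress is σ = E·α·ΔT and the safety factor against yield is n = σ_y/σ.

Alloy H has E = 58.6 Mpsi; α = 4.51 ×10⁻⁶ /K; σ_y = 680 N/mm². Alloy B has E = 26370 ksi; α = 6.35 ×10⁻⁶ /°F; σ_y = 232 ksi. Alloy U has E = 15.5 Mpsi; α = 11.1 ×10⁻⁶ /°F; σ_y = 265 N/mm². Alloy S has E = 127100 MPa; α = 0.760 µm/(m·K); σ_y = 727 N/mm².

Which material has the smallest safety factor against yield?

With everything in SI (GPa, ×10⁻⁶/K, MPa):
  alloy H: E = 404.0, α = 4.51, σ_y = 680.0 → σ = 352 MPa, n = 1.93
  alloy B: E = 181.8, α = 11.4, σ_y = 1600 → σ = 401 MPa, n = 3.99
  alloy U: E = 106.9, α = 20.0, σ_y = 265.0 → σ = 412 MPa, n = 0.643
  alloy S: E = 127.1, α = 0.760, σ_y = 727.0 → σ = 18.6 MPa, n = 39.0
Smallest n: alloy U with n = 0.643.

alloy U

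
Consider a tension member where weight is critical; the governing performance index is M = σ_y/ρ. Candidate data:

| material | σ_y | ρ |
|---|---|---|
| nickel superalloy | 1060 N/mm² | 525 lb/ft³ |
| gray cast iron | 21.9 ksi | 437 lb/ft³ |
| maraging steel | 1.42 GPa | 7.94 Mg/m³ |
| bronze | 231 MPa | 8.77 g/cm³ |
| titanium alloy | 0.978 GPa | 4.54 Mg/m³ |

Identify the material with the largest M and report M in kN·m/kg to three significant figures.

titanium alloy, M = 215 kN·m/kg

Convert each candidate to consistent units, then evaluate M:
  nickel superalloy: σ_y = 1060 MPa, ρ = 8410 kg/m³
  gray cast iron: σ_y = 151.0 MPa, ρ = 7000 kg/m³
  maraging steel: σ_y = 1420 MPa, ρ = 7940 kg/m³
  bronze: σ_y = 231.0 MPa, ρ = 8770 kg/m³
  titanium alloy: σ_y = 978.0 MPa, ρ = 4540 kg/m³
  titanium alloy: M = 215 kN·m/kg
  maraging steel: M = 179 kN·m/kg
  nickel superalloy: M = 126 kN·m/kg
  bronze: M = 26.3 kN·m/kg
  gray cast iron: M = 21.6 kN·m/kg
Highest index: titanium alloy.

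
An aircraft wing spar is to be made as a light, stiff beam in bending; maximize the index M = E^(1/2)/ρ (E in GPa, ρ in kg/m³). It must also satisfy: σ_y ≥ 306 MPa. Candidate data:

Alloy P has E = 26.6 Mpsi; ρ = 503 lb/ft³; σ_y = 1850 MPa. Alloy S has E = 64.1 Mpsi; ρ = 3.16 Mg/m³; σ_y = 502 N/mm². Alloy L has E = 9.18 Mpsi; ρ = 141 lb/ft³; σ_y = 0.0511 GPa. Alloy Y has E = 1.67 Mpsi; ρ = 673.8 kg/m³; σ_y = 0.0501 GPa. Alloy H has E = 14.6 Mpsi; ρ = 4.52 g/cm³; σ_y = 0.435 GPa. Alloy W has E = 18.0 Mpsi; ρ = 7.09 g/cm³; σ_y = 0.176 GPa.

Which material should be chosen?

alloy S

Screen on constraints: σ_y ≥ 306 MPa. Survivors: alloy P, alloy S, alloy H.
After converting to SI:
  alloy P: E = 183.4 GPa, ρ = 8057 kg/m³
  alloy S: E = 442.0 GPa, ρ = 3160 kg/m³
  alloy H: E = 100.7 GPa, ρ = 4520 kg/m³
  alloy S: M = 6.65×10⁻³
  alloy H: M = 2.22×10⁻³
  alloy P: M = 1.68×10⁻³
Alloy S ranks first.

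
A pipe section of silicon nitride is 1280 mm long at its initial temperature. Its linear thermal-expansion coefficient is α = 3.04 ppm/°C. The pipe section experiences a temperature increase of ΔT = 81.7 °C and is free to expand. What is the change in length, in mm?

ΔL = α·L₀·ΔT = 3.04×10⁻⁶ × 1280 mm × 81.70 K = 0.318 mm.

0.318 mm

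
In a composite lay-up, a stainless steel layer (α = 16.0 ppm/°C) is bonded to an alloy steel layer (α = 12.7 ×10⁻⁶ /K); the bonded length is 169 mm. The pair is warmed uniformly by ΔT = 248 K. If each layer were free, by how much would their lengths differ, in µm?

Δα = |16.0 − 12.7|×10⁻⁶/K = 3.30×10⁻⁶/K.
ΔL_mismatch = Δα·L·ΔT = 3.30×10⁻⁶ × 169.0 mm × 248.0 K = 138 µm.

138 µm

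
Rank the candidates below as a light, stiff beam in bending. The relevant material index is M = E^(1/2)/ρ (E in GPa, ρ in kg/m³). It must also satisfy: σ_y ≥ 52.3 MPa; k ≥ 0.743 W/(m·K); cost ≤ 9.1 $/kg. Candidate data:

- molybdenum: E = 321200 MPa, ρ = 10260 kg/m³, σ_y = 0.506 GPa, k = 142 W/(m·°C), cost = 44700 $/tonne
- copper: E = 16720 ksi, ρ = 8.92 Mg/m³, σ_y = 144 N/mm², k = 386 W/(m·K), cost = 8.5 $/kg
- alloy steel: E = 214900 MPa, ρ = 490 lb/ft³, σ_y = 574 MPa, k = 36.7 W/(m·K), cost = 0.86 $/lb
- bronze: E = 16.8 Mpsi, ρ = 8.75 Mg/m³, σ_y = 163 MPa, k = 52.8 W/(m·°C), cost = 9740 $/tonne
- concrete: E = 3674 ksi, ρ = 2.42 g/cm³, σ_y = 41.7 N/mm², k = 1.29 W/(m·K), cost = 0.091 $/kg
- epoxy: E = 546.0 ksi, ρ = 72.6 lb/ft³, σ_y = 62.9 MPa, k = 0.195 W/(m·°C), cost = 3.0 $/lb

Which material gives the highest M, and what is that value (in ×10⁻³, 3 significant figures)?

alloy steel, M = 1.87×10⁻³

Screen on constraints: σ_y ≥ 52.3 MPa; k ≥ 0.743 W/(m·K); cost ≤ 9.1 $/kg. Survivors: copper, alloy steel.
Putting every candidate on a common basis:
  copper: E = 115.3 GPa, ρ = 8920 kg/m³
  alloy steel: E = 214.9 GPa, ρ = 7849 kg/m³
  alloy steel: M = 1.87×10⁻³
  copper: M = 1.20×10⁻³
The maximum is for alloy steel.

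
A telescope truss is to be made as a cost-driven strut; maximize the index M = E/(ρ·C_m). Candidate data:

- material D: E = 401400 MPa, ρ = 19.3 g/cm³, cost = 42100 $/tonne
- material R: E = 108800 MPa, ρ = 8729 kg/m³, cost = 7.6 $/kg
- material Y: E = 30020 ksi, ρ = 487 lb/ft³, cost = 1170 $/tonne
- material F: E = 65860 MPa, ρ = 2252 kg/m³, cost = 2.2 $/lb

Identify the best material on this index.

Normalizing units and computing the index:
  material D: E = 401.4 GPa, ρ = 19300 kg/m³, cost = 42.10 $/kg
  material R: E = 108.8 GPa, ρ = 8729 kg/m³, cost = 7.600 $/kg
  material Y: E = 207.0 GPa, ρ = 7801 kg/m³, cost = 1.170 $/kg
  material F: E = 65.86 GPa, ρ = 2252 kg/m³, cost = 4.850 $/kg
  material Y: M = 22.7 MN·m per $
  material F: M = 6.03 MN·m per $
  material R: M = 1.64 MN·m per $
  material D: M = 0.494 MN·m per $
Highest index: material Y.

material Y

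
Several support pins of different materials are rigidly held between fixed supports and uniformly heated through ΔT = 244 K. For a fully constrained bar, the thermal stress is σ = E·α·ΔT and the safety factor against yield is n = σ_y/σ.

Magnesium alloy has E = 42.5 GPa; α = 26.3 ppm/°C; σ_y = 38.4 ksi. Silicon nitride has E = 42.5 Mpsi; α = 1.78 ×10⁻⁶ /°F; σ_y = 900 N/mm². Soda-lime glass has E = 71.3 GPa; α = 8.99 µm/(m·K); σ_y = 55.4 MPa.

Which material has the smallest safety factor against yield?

soda-lime glass

With everything in SI (GPa, ×10⁻⁶/K, MPa):
  magnesium alloy: E = 42.50, α = 26.3, σ_y = 264.8 → σ = 273 MPa, n = 0.971
  silicon nitride: E = 293.0, α = 3.20, σ_y = 900.0 → σ = 229 MPa, n = 3.93
  soda-lime glass: E = 71.30, α = 8.99, σ_y = 55.40 → σ = 156 MPa, n = 0.354
Smallest n: soda-lime glass with n = 0.354.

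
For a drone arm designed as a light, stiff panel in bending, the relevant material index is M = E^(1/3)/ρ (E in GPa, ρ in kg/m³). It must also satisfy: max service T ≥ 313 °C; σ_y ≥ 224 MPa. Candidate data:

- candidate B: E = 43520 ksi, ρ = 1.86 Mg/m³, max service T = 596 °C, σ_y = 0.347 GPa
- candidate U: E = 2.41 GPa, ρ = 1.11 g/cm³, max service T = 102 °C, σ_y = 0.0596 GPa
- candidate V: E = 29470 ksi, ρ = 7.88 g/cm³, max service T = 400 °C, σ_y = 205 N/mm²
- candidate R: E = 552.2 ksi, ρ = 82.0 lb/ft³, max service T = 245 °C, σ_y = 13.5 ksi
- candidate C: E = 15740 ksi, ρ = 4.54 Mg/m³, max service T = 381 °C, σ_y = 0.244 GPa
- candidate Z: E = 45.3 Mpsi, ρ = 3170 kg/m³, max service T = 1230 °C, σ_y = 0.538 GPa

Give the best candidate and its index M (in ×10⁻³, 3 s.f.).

Screen on constraints: max service T ≥ 313 °C; σ_y ≥ 224 MPa. Survivors: candidate B, candidate C, candidate Z.
Convert each candidate to consistent units, then evaluate M:
  candidate B: E = 300.1 GPa, ρ = 1860 kg/m³
  candidate C: E = 108.5 GPa, ρ = 4540 kg/m³
  candidate Z: E = 312.3 GPa, ρ = 3170 kg/m³
  candidate B: M = 3.60×10⁻³
  candidate Z: M = 2.14×10⁻³
  candidate C: M = 1.05×10⁻³
Candidate B has the largest M.

candidate B, M = 3.60×10⁻³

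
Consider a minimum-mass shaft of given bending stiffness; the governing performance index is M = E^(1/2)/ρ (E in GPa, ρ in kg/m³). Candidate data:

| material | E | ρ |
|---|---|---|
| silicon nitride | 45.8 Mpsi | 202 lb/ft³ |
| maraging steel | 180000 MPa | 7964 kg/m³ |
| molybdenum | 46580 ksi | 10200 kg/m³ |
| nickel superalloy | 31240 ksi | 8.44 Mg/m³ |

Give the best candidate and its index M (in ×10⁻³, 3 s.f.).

After converting to SI:
  silicon nitride: E = 315.8 GPa, ρ = 3236 kg/m³
  maraging steel: E = 180.0 GPa, ρ = 7964 kg/m³
  molybdenum: E = 321.2 GPa, ρ = 10200 kg/m³
  nickel superalloy: E = 215.4 GPa, ρ = 8440 kg/m³
  silicon nitride: M = 5.49×10⁻³
  molybdenum: M = 1.76×10⁻³
  nickel superalloy: M = 1.74×10⁻³
  maraging steel: M = 1.68×10⁻³
Highest index: silicon nitride.

silicon nitride, M = 5.49×10⁻³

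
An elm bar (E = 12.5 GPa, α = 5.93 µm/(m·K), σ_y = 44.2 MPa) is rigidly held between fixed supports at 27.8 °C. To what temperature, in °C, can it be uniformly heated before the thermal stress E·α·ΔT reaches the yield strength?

624 °C

E·α·ΔT = 44.20 MPa ⇒ ΔT = 44.20 / (12.50×10³ × 5.93×10⁻⁶) = 596.3 K.
T = 27.8 + 596.3 = 624.1 °C.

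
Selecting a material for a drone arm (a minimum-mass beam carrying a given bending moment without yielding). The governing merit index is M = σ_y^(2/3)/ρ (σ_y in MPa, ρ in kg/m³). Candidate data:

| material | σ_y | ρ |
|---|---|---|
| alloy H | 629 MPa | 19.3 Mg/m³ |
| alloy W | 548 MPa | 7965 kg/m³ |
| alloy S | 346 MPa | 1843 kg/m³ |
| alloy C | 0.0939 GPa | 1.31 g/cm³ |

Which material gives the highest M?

Convert each candidate to consistent units, then evaluate M:
  alloy H: σ_y = 629.0 MPa, ρ = 19300 kg/m³
  alloy W: σ_y = 548.0 MPa, ρ = 7965 kg/m³
  alloy S: σ_y = 346.0 MPa, ρ = 1843 kg/m³
  alloy C: σ_y = 93.90 MPa, ρ = 1310 kg/m³
  alloy S: M = 26.7×10⁻³
  alloy C: M = 15.8×10⁻³
  alloy W: M = 8.41×10⁻³
  alloy H: M = 3.80×10⁻³
Highest index: alloy S.

alloy S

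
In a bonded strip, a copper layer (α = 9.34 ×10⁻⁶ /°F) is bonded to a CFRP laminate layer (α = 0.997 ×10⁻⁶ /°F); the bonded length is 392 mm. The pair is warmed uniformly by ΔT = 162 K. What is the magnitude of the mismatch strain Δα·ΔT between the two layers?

2.43×10⁻³

copper: α = 9.34×10⁻⁶/°F × 9/5 = 16.8×10⁻⁶/K.
CFRP laminate: α = 0.997×10⁻⁶/°F × 9/5 = 1.79×10⁻⁶/K.
Δα = |16.8 − 1.79|×10⁻⁶/K = 15.0×10⁻⁶/K.
Mismatch strain = Δα·ΔT = 15.0×10⁻⁶ × 162.0 = 2.43×10⁻³.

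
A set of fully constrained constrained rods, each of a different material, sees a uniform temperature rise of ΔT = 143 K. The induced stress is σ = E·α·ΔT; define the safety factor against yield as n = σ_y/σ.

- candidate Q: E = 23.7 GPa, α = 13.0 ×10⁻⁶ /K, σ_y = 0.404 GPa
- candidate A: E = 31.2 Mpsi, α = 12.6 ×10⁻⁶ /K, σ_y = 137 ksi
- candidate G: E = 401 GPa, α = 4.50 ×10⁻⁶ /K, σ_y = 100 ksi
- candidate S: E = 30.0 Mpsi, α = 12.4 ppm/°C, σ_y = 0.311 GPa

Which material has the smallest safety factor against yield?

In consistent units (E in GPa, α in ×10⁻⁶/K, σ_y in MPa):
  candidate Q: E = 23.70, α = 13.0, σ_y = 404.0 → σ = 44.1 MPa, n = 9.17
  candidate A: E = 215.1, α = 12.6, σ_y = 944.6 → σ = 388 MPa, n = 2.44
  candidate G: E = 401.0, α = 4.50, σ_y = 689.5 → σ = 258 MPa, n = 2.67
  candidate S: E = 206.8, α = 12.4, σ_y = 311.0 → σ = 367 MPa, n = 0.848
Candidate S has the lowest safety factor, n = 0.848.

candidate S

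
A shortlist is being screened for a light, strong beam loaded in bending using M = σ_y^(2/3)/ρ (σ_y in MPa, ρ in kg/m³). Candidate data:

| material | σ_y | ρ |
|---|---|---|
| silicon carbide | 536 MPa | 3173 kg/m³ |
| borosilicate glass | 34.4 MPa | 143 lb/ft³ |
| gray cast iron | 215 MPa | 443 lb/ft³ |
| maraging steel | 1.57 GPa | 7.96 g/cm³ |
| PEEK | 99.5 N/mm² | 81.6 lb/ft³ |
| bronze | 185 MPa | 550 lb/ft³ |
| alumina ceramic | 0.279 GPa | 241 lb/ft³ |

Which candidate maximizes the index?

Normalizing units and computing the index:
  silicon carbide: σ_y = 536.0 MPa, ρ = 3173 kg/m³
  borosilicate glass: σ_y = 34.40 MPa, ρ = 2291 kg/m³
  gray cast iron: σ_y = 215.0 MPa, ρ = 7096 kg/m³
  maraging steel: σ_y = 1570 MPa, ρ = 7960 kg/m³
  PEEK: σ_y = 99.50 MPa, ρ = 1307 kg/m³
  bronze: σ_y = 185.0 MPa, ρ = 8810 kg/m³
  alumina ceramic: σ_y = 279.0 MPa, ρ = 3860 kg/m³
  silicon carbide: M = 20.8×10⁻³
  maraging steel: M = 17.0×10⁻³
  PEEK: M = 16.4×10⁻³
  alumina ceramic: M = 11.1×10⁻³
  gray cast iron: M = 5.06×10⁻³
  borosilicate glass: M = 4.62×10⁻³
  bronze: M = 3.69×10⁻³
Highest index: silicon carbide.

silicon carbide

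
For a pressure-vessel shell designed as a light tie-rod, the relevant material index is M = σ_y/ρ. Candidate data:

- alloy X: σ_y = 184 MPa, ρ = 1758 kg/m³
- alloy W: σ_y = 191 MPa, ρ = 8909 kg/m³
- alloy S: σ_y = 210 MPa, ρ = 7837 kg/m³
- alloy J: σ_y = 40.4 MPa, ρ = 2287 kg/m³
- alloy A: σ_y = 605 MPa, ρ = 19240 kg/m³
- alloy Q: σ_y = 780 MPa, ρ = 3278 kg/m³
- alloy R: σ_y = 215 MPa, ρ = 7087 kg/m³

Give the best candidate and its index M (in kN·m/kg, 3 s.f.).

alloy Q, M = 238 kN·m/kg

Per-candidate index values:
  alloy Q: M = 238 kN·m/kg
  alloy X: M = 105 kN·m/kg
  alloy A: M = 31.4 kN·m/kg
  alloy R: M = 30.3 kN·m/kg
  alloy S: M = 26.8 kN·m/kg
  alloy W: M = 21.4 kN·m/kg
  alloy J: M = 17.7 kN·m/kg
Alloy Q ranks first.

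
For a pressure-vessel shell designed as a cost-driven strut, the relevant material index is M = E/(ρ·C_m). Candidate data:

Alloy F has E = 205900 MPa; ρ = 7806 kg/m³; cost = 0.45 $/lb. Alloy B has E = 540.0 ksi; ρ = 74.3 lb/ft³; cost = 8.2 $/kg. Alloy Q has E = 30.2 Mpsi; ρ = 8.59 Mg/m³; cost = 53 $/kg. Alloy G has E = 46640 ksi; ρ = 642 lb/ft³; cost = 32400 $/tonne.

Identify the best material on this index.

alloy F

Convert each candidate to consistent units, then evaluate M:
  alloy F: E = 205.9 GPa, ρ = 7806 kg/m³, cost = 0.9921 $/kg
  alloy B: E = 3.723 GPa, ρ = 1190 kg/m³, cost = 8.200 $/kg
  alloy Q: E = 208.2 GPa, ρ = 8590 kg/m³, cost = 53.00 $/kg
  alloy G: E = 321.6 GPa, ρ = 10280 kg/m³, cost = 32.40 $/kg
  alloy F: M = 26.6 MN·m per $
  alloy G: M = 0.965 MN·m per $
  alloy Q: M = 0.457 MN·m per $
  alloy B: M = 0.381 MN·m per $
Alloy F has the largest M.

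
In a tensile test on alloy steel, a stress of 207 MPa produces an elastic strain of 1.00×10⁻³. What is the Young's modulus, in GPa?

207 GPa

E = σ/ε = 207 MPa / 1.00×10⁻³ = 207000 MPa = 207 GPa.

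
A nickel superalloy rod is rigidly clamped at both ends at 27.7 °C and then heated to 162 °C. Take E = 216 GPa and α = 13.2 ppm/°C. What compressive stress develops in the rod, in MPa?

383 MPa

ΔT = 134.3 K. Constrained thermal stress σ = E·α·ΔT = 216.0×10³ MPa × 13.2×10⁻⁶ × 134.3 = 383 MPa (compressive).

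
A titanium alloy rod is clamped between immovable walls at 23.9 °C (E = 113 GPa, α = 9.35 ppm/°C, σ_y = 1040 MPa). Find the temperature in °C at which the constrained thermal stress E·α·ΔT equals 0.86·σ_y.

870 °C

E·α·ΔT = 894.4 MPa ⇒ ΔT = 894.4 / (113.0×10³ × 9.35×10⁻⁶) = 846.5 K.
T = 23.9 + 846.5 = 870.4 °C.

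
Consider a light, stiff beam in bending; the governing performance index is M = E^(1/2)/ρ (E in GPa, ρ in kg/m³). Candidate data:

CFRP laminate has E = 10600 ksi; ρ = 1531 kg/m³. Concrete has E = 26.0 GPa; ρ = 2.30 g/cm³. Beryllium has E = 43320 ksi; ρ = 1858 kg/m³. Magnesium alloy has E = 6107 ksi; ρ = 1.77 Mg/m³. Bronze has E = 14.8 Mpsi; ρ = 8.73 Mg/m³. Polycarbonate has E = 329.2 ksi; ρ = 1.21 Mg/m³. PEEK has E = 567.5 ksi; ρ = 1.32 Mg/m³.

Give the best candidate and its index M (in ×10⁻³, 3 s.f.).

Normalizing units and computing the index:
  CFRP laminate: E = 73.08 GPa, ρ = 1531 kg/m³
  concrete: E = 26.00 GPa, ρ = 2300 kg/m³
  beryllium: E = 298.7 GPa, ρ = 1858 kg/m³
  magnesium alloy: E = 42.11 GPa, ρ = 1770 kg/m³
  bronze: E = 102.0 GPa, ρ = 8730 kg/m³
  polycarbonate: E = 2.270 GPa, ρ = 1210 kg/m³
  PEEK: E = 3.913 GPa, ρ = 1320 kg/m³
  beryllium: M = 9.30×10⁻³
  CFRP laminate: M = 5.58×10⁻³
  magnesium alloy: M = 3.67×10⁻³
  concrete: M = 2.22×10⁻³
  PEEK: M = 1.50×10⁻³
  polycarbonate: M = 1.25×10⁻³
  bronze: M = 1.16×10⁻³
Beryllium ranks first.

beryllium, M = 9.30×10⁻³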